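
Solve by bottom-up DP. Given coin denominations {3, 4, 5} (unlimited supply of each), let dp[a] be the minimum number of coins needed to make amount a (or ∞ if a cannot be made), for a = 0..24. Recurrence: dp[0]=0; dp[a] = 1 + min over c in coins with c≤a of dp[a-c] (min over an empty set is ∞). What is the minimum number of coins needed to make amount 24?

5

 a  0  1  2  3  4  5  6  7  8  9 10 11 12 13 14 15 16 17 18 19 20 21 22 23 24
dp  0  -  -  1  1  1  2  2  2  2  2  3  3  3  3  3  4  4  4  4  4  5  5  5  5
(- denotes ∞ / unreachable)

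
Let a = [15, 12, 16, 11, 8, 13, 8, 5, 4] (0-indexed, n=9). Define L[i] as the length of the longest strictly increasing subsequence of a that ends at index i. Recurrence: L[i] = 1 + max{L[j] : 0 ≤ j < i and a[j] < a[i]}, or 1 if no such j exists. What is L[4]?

   i    0    1    2    3    4    5    6    7    8
a[i]   15   12   16   11    8   13    8    5    4
L[i]    1    1    2    1    1    2    1    1    1

1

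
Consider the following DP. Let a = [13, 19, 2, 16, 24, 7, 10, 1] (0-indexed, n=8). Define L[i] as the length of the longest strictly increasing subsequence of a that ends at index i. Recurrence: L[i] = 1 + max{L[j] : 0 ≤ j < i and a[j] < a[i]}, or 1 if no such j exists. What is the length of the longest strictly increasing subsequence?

3

   i    0    1    2    3    4    5    6    7
a[i]   13   19    2   16   24    7   10    1
L[i]    1    2    1    2    3    2    3    1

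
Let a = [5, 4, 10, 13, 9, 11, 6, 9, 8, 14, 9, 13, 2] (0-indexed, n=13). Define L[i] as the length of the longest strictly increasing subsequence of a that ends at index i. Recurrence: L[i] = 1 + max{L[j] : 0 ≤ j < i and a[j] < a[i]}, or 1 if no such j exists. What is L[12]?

   i    0    1    2    3    4    5    6    7    8    9   10   11   12
a[i]    5    4   10   13    9   11    6    9    8   14    9   13    2
L[i]    1    1    2    3    2    3    2    3    3    4    4    5    1

1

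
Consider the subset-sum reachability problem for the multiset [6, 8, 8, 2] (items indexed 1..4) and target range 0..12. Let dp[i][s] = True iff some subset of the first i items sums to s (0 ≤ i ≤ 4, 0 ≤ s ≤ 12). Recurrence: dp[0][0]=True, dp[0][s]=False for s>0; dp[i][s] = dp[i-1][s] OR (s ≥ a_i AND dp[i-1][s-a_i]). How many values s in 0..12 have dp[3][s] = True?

3

i\s   0   1   2   3   4   5   6   7   8   9  10  11  12
  0   T   F   F   F   F   F   F   F   F   F   F   F   F
  1   T   F   F   F   F   F   T   F   F   F   F   F   F
  2   T   F   F   F   F   F   T   F   T   F   F   F   F
  3   T   F   F   F   F   F   T   F   T   F   F   F   F
  4   T   F   T   F   F   F   T   F   T   F   T   F   F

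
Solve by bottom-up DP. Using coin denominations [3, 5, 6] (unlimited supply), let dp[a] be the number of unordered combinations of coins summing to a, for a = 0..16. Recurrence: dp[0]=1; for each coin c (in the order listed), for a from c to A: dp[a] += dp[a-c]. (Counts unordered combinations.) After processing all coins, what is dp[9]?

after  coin     0     1     2     3     4     5     6     7     8     9    10    11    12    13    14    15    16
          3     1     0     0     1     0     0     1     0     0     1     0     0     1     0     0     1     0
          5     1     0     0     1     0     1     1     0     1     1     1     1     1     1     1     2     1
          6     1     0     0     1     0     1     2     0     1     2     1     2     3     1     2     4     2

2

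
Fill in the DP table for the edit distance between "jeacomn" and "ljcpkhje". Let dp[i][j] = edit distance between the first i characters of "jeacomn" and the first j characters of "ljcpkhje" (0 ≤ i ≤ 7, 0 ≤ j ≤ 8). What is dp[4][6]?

5

   ''  l  j  c  p  k  h  j  e
''  0  1  2  3  4  5  6  7  8
 j  1  1  1  2  3  4  5  6  7
 e  2  2  2  2  3  4  5  6  6
 a  3  3  3  3  3  4  5  6  7
 c  4  4  4  3  4  4  5  6  7
 o  5  5  5  4  4  5  5  6  7
 m  6  6  6  5  5  5  6  6  7
 n  7  7  7  6  6  6  6  7  7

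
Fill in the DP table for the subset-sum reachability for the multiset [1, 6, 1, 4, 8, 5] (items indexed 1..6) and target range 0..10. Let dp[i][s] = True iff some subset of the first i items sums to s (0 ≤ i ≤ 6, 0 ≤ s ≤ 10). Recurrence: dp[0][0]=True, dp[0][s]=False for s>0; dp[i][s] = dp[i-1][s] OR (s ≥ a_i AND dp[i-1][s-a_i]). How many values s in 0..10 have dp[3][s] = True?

6

i\s   0   1   2   3   4   5   6   7   8   9  10
  0   T   F   F   F   F   F   F   F   F   F   F
  1   T   T   F   F   F   F   F   F   F   F   F
  2   T   T   F   F   F   F   T   T   F   F   F
  3   T   T   T   F   F   F   T   T   T   F   F
  4   T   T   T   F   T   T   T   T   T   F   T
  5   T   T   T   F   T   T   T   T   T   T   T
  6   T   T   T   F   T   T   T   T   T   T   T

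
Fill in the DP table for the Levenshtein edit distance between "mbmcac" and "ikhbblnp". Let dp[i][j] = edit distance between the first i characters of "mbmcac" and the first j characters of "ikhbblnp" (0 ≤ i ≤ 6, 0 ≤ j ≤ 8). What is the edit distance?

7

   ''  i  k  h  b  b  l  n  p
''  0  1  2  3  4  5  6  7  8
 m  1  1  2  3  4  5  6  7  8
 b  2  2  2  3  3  4  5  6  7
 m  3  3  3  3  4  4  5  6  7
 c  4  4  4  4  4  5  5  6  7
 a  5  5  5  5  5  5  6  6  7
 c  6  6  6  6  6  6  6  7  7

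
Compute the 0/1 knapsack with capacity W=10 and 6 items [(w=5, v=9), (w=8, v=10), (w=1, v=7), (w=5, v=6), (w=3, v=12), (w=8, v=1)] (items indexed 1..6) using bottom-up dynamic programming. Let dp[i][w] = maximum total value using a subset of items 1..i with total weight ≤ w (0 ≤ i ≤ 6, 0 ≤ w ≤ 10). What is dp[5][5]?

i\w   0   1   2   3   4   5   6   7   8   9  10
  0   0   0   0   0   0   0   0   0   0   0   0
  1   0   0   0   0   0   9   9   9   9   9   9
  2   0   0   0   0   0   9   9   9  10  10  10
  3   0   7   7   7   7   9  16  16  16  17  17
  4   0   7   7   7   7   9  16  16  16  17  17
  5   0   7   7  12  19  19  19  19  21  28  28
  6   0   7   7  12  19  19  19  19  21  28  28

19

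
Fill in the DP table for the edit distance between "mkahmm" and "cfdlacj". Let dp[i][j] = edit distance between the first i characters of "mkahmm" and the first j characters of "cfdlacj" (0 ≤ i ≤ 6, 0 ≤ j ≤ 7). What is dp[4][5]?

   ''  c  f  d  l  a  c  j
''  0  1  2  3  4  5  6  7
 m  1  1  2  3  4  5  6  7
 k  2  2  2  3  4  5  6  7
 a  3  3  3  3  4  4  5  6
 h  4  4  4  4  4  5  5  6
 m  5  5  5  5  5  5  6  6
 m  6  6  6  6  6  6  6  7

5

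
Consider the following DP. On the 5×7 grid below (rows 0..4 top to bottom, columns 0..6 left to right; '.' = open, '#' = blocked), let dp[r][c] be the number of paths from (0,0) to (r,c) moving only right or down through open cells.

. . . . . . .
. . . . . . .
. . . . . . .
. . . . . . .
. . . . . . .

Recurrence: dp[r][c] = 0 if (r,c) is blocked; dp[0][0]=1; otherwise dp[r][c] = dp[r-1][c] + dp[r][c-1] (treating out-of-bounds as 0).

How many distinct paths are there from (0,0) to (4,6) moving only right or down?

r\c   0   1   2   3   4   5   6
  0   1   1   1   1   1   1   1
  1   1   2   3   4   5   6   7
  2   1   3   6  10  15  21  28
  3   1   4  10  20  35  56  84
  4   1   5  15  35  70 126 210

210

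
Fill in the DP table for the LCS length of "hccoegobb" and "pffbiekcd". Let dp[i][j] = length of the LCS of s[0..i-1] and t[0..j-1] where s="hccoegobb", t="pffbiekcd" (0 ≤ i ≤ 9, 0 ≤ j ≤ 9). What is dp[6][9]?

   ''  p  f  f  b  i  e  k  c  d
''  0  0  0  0  0  0  0  0  0  0
 h  0  0  0  0  0  0  0  0  0  0
 c  0  0  0  0  0  0  0  0  1  1
 c  0  0  0  0  0  0  0  0  1  1
 o  0  0  0  0  0  0  0  0  1  1
 e  0  0  0  0  0  0  1  1  1  1
 g  0  0  0  0  0  0  1  1  1  1
 o  0  0  0  0  0  0  1  1  1  1
 b  0  0  0  0  1  1  1  1  1  1
 b  0  0  0  0  1  1  1  1  1  1

1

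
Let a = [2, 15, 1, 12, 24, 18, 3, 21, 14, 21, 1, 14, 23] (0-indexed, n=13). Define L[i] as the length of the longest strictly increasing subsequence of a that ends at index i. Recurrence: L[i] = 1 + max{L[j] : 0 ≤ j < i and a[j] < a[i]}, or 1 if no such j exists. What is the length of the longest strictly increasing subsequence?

5

   i    0    1    2    3    4    5    6    7    8    9   10   11   12
a[i]    2   15    1   12   24   18    3   21   14   21    1   14   23
L[i]    1    2    1    2    3    3    2    4    3    4    1    3    5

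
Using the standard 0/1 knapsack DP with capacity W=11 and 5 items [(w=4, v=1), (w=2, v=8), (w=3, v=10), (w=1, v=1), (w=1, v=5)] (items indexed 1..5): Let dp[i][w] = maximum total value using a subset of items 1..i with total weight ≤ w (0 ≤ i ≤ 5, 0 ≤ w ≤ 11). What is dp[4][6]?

i\w   0   1   2   3   4   5   6   7   8   9  10  11
  0   0   0   0   0   0   0   0   0   0   0   0   0
  1   0   0   0   0   1   1   1   1   1   1   1   1
  2   0   0   8   8   8   8   9   9   9   9   9   9
  3   0   0   8  10  10  18  18  18  18  19  19  19
  4   0   1   8  10  11  18  19  19  19  19  20  20
  5   0   5   8  13  15  18  23  24  24  24  24  25

19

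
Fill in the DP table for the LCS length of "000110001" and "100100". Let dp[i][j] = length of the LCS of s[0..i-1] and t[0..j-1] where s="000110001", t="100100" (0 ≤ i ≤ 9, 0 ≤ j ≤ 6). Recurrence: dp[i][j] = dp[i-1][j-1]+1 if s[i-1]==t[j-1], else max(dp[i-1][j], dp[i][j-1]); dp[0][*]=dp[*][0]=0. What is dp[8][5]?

   ''  1  0  0  1  0  0
''  0  0  0  0  0  0  0
 0  0  0  1  1  1  1  1
 0  0  0  1  2  2  2  2
 0  0  0  1  2  2  3  3
 1  0  1  1  2  3  3  3
 1  0  1  1  2  3  3  3
 0  0  1  2  2  3  4  4
 0  0  1  2  3  3  4  5
 0  0  1  2  3  3  4  5
 1  0  1  2  3  4  4  5

4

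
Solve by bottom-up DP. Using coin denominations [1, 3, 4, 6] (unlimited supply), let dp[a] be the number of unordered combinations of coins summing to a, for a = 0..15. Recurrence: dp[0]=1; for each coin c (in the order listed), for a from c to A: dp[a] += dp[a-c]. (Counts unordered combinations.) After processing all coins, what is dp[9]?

after  coin     0     1     2     3     4     5     6     7     8     9    10    11    12    13    14    15
          1     1     1     1     1     1     1     1     1     1     1     1     1     1     1     1     1
          3     1     1     1     2     2     2     3     3     3     4     4     4     5     5     5     6
          4     1     1     1     2     3     3     4     5     6     7     8     9    11    12    13    15
          6     1     1     1     2     3     3     5     6     7     9    11    12    16    18    20    24

9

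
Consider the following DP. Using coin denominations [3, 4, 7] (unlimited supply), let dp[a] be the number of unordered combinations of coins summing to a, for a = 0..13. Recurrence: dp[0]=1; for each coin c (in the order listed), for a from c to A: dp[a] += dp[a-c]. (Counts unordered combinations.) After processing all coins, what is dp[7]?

after  coin     0     1     2     3     4     5     6     7     8     9    10    11    12    13
          3     1     0     0     1     0     0     1     0     0     1     0     0     1     0
          4     1     0     0     1     1     0     1     1     1     1     1     1     2     1
          7     1     0     0     1     1     0     1     2     1     1     2     2     2     2

2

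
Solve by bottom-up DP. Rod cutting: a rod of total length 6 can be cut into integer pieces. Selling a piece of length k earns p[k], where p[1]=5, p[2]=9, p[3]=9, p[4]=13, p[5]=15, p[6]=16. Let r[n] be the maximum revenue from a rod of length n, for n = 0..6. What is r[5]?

25

   n    0    1    2    3    4    5    6
r[n]    0    5   10   15   20   25   30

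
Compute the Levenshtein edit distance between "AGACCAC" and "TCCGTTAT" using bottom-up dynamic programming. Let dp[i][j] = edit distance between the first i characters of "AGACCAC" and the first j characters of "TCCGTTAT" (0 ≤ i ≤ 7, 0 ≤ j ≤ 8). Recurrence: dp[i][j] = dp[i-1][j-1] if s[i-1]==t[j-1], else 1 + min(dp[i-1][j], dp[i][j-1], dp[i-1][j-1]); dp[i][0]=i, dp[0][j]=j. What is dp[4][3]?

3

   ''  T  C  C  G  T  T  A  T
''  0  1  2  3  4  5  6  7  8
 A  1  1  2  3  4  5  6  6  7
 G  2  2  2  3  3  4  5  6  7
 A  3  3  3  3  4  4  5  5  6
 C  4  4  3  3  4  5  5  6  6
 C  5  5  4  3  4  5  6  6  7
 A  6  6  5  4  4  5  6  6  7
 C  7  7  6  5  5  5  6  7  7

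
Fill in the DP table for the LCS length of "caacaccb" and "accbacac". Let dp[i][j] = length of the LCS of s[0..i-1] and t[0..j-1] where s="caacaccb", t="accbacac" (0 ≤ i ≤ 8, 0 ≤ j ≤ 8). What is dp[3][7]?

   ''  a  c  c  b  a  c  a  c
''  0  0  0  0  0  0  0  0  0
 c  0  0  1  1  1  1  1  1  1
 a  0  1  1  1  1  2  2  2  2
 a  0  1  1  1  1  2  2  3  3
 c  0  1  2  2  2  2  3  3  4
 a  0  1  2  2  2  3  3  4  4
 c  0  1  2  3  3  3  4  4  5
 c  0  1  2  3  3  3  4  4  5
 b  0  1  2  3  4  4  4  4  5

3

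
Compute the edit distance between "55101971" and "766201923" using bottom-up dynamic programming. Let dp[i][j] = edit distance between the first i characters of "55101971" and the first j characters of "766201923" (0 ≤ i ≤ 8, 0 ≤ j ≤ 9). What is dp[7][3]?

7

   ''  7  6  6  2  0  1  9  2  3
''  0  1  2  3  4  5  6  7  8  9
 5  1  1  2  3  4  5  6  7  8  9
 5  2  2  2  3  4  5  6  7  8  9
 1  3  3  3  3  4  5  5  6  7  8
 0  4  4  4  4  4  4  5  6  7  8
 1  5  5  5  5  5  5  4  5  6  7
 9  6  6  6  6  6  6  5  4  5  6
 7  7  6  7  7  7  7  6  5  5  6
 1  8  7  7  8  8  8  7  6  6  6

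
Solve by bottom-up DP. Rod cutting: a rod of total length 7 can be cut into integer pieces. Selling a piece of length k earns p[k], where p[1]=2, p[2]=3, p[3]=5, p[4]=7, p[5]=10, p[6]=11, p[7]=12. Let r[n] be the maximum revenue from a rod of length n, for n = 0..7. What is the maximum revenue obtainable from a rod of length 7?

   n    0    1    2    3    4    5    6    7
r[n]    0    2    4    6    8   10   12   14

14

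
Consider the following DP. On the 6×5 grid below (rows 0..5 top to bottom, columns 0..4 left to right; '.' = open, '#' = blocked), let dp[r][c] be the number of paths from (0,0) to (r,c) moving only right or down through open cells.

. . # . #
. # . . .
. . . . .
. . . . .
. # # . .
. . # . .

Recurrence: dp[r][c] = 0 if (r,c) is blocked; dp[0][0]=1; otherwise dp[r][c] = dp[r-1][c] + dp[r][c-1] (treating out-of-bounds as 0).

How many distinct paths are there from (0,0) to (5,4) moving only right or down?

r\c   0   1   2   3   4
  0   1   1   0   0   0
  1   1   0   0   0   0
  2   1   1   1   1   1
  3   1   2   3   4   5
  4   1   0   0   4   9
  5   1   1   0   4  13

13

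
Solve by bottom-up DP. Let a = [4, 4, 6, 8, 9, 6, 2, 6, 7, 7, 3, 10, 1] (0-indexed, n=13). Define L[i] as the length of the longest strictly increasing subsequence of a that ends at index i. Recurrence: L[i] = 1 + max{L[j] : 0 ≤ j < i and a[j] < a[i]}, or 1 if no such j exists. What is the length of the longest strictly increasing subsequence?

   i    0    1    2    3    4    5    6    7    8    9   10   11   12
a[i]    4    4    6    8    9    6    2    6    7    7    3   10    1
L[i]    1    1    2    3    4    2    1    2    3    3    2    5    1

5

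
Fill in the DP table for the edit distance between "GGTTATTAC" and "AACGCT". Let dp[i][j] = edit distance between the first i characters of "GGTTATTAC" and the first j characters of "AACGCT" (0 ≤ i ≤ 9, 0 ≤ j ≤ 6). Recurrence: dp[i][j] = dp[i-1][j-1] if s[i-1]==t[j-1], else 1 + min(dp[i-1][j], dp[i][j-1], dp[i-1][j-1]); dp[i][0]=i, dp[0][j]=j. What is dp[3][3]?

   ''  A  A  C  G  C  T
''  0  1  2  3  4  5  6
 G  1  1  2  3  3  4  5
 G  2  2  2  3  3  4  5
 T  3  3  3  3  4  4  4
 T  4  4  4  4  4  5  4
 A  5  4  4  5  5  5  5
 T  6  5  5  5  6  6  5
 T  7  6  6  6  6  7  6
 A  8  7  6  7  7  7  7
 C  9  8  7  6  7  7  8

3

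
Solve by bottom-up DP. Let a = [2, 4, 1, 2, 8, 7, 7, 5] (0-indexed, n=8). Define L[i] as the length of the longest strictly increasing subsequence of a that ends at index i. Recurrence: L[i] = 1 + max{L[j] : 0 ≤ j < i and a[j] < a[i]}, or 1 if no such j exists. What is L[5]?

   i    0    1    2    3    4    5    6    7
a[i]    2    4    1    2    8    7    7    5
L[i]    1    2    1    2    3    3    3    3

3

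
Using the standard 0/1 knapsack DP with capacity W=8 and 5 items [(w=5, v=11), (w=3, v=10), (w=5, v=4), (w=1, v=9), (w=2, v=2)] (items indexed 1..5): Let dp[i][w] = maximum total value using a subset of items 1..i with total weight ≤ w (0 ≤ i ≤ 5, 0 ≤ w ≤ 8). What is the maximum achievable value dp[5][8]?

22

i\w   0   1   2   3   4   5   6   7   8
  0   0   0   0   0   0   0   0   0   0
  1   0   0   0   0   0  11  11  11  11
  2   0   0   0  10  10  11  11  11  21
  3   0   0   0  10  10  11  11  11  21
  4   0   9   9  10  19  19  20  20  21
  5   0   9   9  11  19  19  21  21  22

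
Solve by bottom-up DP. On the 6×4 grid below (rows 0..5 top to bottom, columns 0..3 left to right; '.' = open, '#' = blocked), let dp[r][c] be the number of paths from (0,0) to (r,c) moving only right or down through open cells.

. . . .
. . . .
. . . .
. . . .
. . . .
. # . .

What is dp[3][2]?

10

r\c   0   1   2   3
  0   1   1   1   1
  1   1   2   3   4
  2   1   3   6  10
  3   1   4  10  20
  4   1   5  15  35
  5   1   0  15  50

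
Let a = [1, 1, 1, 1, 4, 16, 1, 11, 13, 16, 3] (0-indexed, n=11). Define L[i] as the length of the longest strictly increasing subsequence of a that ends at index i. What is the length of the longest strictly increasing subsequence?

5

   i    0    1    2    3    4    5    6    7    8    9   10
a[i]    1    1    1    1    4   16    1   11   13   16    3
L[i]    1    1    1    1    2    3    1    3    4    5    2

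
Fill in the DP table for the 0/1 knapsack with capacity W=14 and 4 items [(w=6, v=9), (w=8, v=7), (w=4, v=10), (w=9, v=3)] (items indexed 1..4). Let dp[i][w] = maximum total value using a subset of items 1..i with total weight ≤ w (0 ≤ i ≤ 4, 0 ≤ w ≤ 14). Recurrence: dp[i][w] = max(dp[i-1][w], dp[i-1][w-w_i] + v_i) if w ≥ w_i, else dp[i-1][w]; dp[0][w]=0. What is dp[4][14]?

19

i\w   0   1   2   3   4   5   6   7   8   9  10  11  12  13  14
  0   0   0   0   0   0   0   0   0   0   0   0   0   0   0   0
  1   0   0   0   0   0   0   9   9   9   9   9   9   9   9   9
  2   0   0   0   0   0   0   9   9   9   9   9   9   9   9  16
  3   0   0   0   0  10  10  10  10  10  10  19  19  19  19  19
  4   0   0   0   0  10  10  10  10  10  10  19  19  19  19  19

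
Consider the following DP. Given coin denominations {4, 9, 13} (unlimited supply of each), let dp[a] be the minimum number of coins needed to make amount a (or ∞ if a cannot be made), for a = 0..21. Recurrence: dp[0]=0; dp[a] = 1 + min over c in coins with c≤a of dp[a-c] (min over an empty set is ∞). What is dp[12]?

 a  0  1  2  3  4  5  6  7  8  9 10 11 12 13 14 15 16 17 18 19 20 21
dp  0  -  -  -  1  -  -  -  2  1  -  -  3  1  -  -  4  2  2  -  5  3
(- denotes ∞ / unreachable)

3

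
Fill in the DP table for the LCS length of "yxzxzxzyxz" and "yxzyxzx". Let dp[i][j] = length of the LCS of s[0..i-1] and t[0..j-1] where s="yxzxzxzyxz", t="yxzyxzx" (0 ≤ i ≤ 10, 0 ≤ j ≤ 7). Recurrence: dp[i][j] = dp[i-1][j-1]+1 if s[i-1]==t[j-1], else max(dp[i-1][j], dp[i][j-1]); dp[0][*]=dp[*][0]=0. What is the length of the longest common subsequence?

   ''  y  x  z  y  x  z  x
''  0  0  0  0  0  0  0  0
 y  0  1  1  1  1  1  1  1
 x  0  1  2  2  2  2  2  2
 z  0  1  2  3  3  3  3  3
 x  0  1  2  3  3  4  4  4
 z  0  1  2  3  3  4  5  5
 x  0  1  2  3  3  4  5  6
 z  0  1  2  3  3  4  5  6
 y  0  1  2  3  4  4  5  6
 x  0  1  2  3  4  5  5  6
 z  0  1  2  3  4  5  6  6

6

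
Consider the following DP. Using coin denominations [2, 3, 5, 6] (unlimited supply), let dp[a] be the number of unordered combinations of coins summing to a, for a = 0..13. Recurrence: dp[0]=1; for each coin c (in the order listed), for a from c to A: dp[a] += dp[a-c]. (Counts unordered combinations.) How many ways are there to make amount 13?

after  coin     0     1     2     3     4     5     6     7     8     9    10    11    12    13
          2     1     0     1     0     1     0     1     0     1     0     1     0     1     0
          3     1     0     1     1     1     1     2     1     2     2     2     2     3     2
          5     1     0     1     1     1     2     2     2     3     3     4     4     5     5
          6     1     0     1     1     1     2     3     2     4     4     5     6     8     7

7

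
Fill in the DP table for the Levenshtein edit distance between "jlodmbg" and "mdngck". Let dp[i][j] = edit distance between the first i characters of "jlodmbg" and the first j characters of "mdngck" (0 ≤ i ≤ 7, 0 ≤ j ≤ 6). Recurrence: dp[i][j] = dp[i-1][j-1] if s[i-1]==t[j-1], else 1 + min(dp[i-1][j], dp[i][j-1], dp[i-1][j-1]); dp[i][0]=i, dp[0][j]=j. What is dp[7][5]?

6

   ''  m  d  n  g  c  k
''  0  1  2  3  4  5  6
 j  1  1  2  3  4  5  6
 l  2  2  2  3  4  5  6
 o  3  3  3  3  4  5  6
 d  4  4  3  4  4  5  6
 m  5  4  4  4  5  5  6
 b  6  5  5  5  5  6  6
 g  7  6  6  6  5  6  7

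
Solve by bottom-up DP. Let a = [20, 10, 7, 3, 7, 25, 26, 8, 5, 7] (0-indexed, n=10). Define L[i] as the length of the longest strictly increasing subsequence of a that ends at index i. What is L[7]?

3

   i    0    1    2    3    4    5    6    7    8    9
a[i]   20   10    7    3    7   25   26    8    5    7
L[i]    1    1    1    1    2    3    4    3    2    3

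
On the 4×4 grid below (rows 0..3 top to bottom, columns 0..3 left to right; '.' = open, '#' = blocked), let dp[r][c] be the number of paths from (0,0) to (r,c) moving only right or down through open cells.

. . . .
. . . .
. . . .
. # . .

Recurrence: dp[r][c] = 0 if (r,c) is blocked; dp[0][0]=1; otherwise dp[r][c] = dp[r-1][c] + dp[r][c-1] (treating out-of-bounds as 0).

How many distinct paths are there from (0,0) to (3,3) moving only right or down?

16

r\c   0   1   2   3
  0   1   1   1   1
  1   1   2   3   4
  2   1   3   6  10
  3   1   0   6  16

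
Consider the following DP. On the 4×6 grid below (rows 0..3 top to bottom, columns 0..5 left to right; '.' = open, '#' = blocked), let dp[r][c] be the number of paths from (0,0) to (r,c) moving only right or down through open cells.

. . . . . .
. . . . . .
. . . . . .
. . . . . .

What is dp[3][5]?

r\c   0   1   2   3   4   5
  0   1   1   1   1   1   1
  1   1   2   3   4   5   6
  2   1   3   6  10  15  21
  3   1   4  10  20  35  56

56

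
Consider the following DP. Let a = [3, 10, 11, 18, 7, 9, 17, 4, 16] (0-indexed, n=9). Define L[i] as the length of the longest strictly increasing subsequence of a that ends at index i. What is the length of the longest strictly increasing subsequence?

4

   i    0    1    2    3    4    5    6    7    8
a[i]    3   10   11   18    7    9   17    4   16
L[i]    1    2    3    4    2    3    4    2    4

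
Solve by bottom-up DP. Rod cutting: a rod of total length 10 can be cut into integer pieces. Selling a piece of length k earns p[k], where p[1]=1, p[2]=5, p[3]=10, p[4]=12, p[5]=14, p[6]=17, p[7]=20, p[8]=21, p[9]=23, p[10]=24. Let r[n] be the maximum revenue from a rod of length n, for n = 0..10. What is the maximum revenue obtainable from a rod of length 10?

32

   n    0    1    2    3    4    5    6    7    8    9   10
r[n]    0    1    5   10   12   15   20   22   25   30   32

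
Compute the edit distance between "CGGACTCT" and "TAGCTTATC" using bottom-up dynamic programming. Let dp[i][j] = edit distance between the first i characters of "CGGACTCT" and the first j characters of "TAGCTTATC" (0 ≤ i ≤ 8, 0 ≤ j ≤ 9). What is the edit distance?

6

   ''  T  A  G  C  T  T  A  T  C
''  0  1  2  3  4  5  6  7  8  9
 C  1  1  2  3  3  4  5  6  7  8
 G  2  2  2  2  3  4  5  6  7  8
 G  3  3  3  2  3  4  5  6  7  8
 A  4  4  3  3  3  4  5  5  6  7
 C  5  5  4  4  3  4  5  6  6  6
 T  6  5  5  5  4  3  4  5  6  7
 C  7  6  6  6  5  4  4  5  6  6
 T  8  7  7  7  6  5  4  5  5  6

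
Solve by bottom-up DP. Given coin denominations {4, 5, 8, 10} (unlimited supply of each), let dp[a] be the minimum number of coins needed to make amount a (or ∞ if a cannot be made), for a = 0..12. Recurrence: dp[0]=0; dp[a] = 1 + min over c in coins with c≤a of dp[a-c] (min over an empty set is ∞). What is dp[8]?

1

 a  0  1  2  3  4  5  6  7  8  9 10 11 12
dp  0  -  -  -  1  1  -  -  1  2  1  -  2
(- denotes ∞ / unreachable)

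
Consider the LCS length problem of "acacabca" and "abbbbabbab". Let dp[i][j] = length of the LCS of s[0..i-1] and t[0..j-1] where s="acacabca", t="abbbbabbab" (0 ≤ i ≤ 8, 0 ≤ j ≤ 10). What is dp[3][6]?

   ''  a  b  b  b  b  a  b  b  a  b
''  0  0  0  0  0  0  0  0  0  0  0
 a  0  1  1  1  1  1  1  1  1  1  1
 c  0  1  1  1  1  1  1  1  1  1  1
 a  0  1  1  1  1  1  2  2  2  2  2
 c  0  1  1  1  1  1  2  2  2  2  2
 a  0  1  1  1  1  1  2  2  2  3  3
 b  0  1  2  2  2  2  2  3  3  3  4
 c  0  1  2  2  2  2  2  3  3  3  4
 a  0  1  2  2  2  2  3  3  3  4  4

2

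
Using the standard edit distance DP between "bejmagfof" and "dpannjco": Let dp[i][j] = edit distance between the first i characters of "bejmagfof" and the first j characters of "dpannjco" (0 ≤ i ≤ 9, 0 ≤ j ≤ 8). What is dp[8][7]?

8

   ''  d  p  a  n  n  j  c  o
''  0  1  2  3  4  5  6  7  8
 b  1  1  2  3  4  5  6  7  8
 e  2  2  2  3  4  5  6  7  8
 j  3  3  3  3  4  5  5  6  7
 m  4  4  4  4  4  5  6  6  7
 a  5  5  5  4  5  5  6  7  7
 g  6  6  6  5  5  6  6  7  8
 f  7  7  7  6  6  6  7  7  8
 o  8  8  8  7  7  7  7  8  7
 f  9  9  9  8  8  8  8  8  8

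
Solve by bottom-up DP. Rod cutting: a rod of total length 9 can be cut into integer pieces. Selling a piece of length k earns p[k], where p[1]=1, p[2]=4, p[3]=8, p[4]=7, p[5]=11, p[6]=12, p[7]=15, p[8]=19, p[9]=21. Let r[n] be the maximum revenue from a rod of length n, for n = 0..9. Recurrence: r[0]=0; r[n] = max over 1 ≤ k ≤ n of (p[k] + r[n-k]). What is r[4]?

   n    0    1    2    3    4    5    6    7    8    9
r[n]    0    1    4    8    9   12   16   17   20   24

9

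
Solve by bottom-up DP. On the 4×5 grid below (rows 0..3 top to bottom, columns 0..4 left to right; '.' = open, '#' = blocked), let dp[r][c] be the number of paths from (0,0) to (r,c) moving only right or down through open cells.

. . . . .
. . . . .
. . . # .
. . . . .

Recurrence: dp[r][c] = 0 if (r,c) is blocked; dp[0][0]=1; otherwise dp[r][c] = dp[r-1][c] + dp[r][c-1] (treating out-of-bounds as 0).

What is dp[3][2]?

r\c   0   1   2   3   4
  0   1   1   1   1   1
  1   1   2   3   4   5
  2   1   3   6   0   5
  3   1   4  10  10  15

10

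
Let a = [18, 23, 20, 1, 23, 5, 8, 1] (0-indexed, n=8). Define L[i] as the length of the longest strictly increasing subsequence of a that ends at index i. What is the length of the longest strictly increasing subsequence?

3

   i    0    1    2    3    4    5    6    7
a[i]   18   23   20    1   23    5    8    1
L[i]    1    2    2    1    3    2    3    1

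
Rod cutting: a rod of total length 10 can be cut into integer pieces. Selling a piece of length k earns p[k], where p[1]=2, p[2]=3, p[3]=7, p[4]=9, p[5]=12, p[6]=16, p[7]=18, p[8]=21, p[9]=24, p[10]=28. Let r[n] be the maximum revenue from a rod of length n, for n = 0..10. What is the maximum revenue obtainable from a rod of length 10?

28

   n    0    1    2    3    4    5    6    7    8    9   10
r[n]    0    2    4    7    9   12   16   18   21   24   28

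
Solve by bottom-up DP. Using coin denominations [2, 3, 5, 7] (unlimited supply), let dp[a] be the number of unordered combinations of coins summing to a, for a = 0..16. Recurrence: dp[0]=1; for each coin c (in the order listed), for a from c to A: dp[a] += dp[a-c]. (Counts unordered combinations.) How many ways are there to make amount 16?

11

after  coin     0     1     2     3     4     5     6     7     8     9    10    11    12    13    14    15    16
          2     1     0     1     0     1     0     1     0     1     0     1     0     1     0     1     0     1
          3     1     0     1     1     1     1     2     1     2     2     2     2     3     2     3     3     3
          5     1     0     1     1     1     2     2     2     3     3     4     4     5     5     6     7     7
          7     1     0     1     1     1     2     2     3     3     4     5     5     7     7     9    10    11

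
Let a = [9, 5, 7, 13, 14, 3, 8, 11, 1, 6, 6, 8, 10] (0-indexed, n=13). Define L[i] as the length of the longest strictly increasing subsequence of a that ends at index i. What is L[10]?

   i    0    1    2    3    4    5    6    7    8    9   10   11   12
a[i]    9    5    7   13   14    3    8   11    1    6    6    8   10
L[i]    1    1    2    3    4    1    3    4    1    2    2    3    4

2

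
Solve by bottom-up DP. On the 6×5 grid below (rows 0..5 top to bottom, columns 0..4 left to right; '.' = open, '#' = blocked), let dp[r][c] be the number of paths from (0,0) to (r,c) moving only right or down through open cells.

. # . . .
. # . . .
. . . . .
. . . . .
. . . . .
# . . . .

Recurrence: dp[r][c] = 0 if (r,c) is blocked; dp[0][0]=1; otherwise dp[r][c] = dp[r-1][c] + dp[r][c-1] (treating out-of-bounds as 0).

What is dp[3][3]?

r\c   0   1   2   3   4
  0   1   0   0   0   0
  1   1   0   0   0   0
  2   1   1   1   1   1
  3   1   2   3   4   5
  4   1   3   6  10  15
  5   0   3   9  19  34

4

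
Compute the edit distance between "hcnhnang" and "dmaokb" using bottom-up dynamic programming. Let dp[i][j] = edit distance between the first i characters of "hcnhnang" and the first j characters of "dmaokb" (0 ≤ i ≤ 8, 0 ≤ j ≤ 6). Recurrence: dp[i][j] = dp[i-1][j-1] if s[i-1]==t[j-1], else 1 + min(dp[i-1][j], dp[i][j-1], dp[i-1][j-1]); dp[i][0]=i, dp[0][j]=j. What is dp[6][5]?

   ''  d  m  a  o  k  b
''  0  1  2  3  4  5  6
 h  1  1  2  3  4  5  6
 c  2  2  2  3  4  5  6
 n  3  3  3  3  4  5  6
 h  4  4  4  4  4  5  6
 n  5  5  5  5  5  5  6
 a  6  6  6  5  6  6  6
 n  7  7  7  6  6  7  7
 g  8  8  8  7  7  7  8

6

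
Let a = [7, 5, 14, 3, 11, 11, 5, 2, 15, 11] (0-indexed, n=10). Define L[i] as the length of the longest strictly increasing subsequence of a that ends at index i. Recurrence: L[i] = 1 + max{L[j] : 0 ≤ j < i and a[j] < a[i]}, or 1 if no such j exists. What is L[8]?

3

   i    0    1    2    3    4    5    6    7    8    9
a[i]    7    5   14    3   11   11    5    2   15   11
L[i]    1    1    2    1    2    2    2    1    3    3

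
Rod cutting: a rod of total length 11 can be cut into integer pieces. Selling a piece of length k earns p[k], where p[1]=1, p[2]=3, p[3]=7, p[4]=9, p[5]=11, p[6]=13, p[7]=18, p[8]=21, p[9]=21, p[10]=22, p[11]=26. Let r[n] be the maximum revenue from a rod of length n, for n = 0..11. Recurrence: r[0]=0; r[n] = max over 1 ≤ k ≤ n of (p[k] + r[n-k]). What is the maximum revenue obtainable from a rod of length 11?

28

   n    0    1    2    3    4    5    6    7    8    9   10   11
r[n]    0    1    3    7    9   11   14   18   21   22   25   28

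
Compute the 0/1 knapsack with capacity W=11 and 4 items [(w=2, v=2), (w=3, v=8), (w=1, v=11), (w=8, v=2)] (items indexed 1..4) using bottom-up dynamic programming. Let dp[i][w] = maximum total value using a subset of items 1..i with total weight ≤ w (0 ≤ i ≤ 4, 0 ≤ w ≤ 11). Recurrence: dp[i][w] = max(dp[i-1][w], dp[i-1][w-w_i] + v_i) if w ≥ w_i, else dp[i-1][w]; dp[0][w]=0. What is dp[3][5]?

19

i\w   0   1   2   3   4   5   6   7   8   9  10  11
  0   0   0   0   0   0   0   0   0   0   0   0   0
  1   0   0   2   2   2   2   2   2   2   2   2   2
  2   0   0   2   8   8  10  10  10  10  10  10  10
  3   0  11  11  13  19  19  21  21  21  21  21  21
  4   0  11  11  13  19  19  21  21  21  21  21  21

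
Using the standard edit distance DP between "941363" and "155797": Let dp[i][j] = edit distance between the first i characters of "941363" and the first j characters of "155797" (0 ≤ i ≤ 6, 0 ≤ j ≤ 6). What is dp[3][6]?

6

   ''  1  5  5  7  9  7
''  0  1  2  3  4  5  6
 9  1  1  2  3  4  4  5
 4  2  2  2  3  4  5  5
 1  3  2  3  3  4  5  6
 3  4  3  3  4  4  5  6
 6  5  4  4  4  5  5  6
 3  6  5  5  5  5  6  6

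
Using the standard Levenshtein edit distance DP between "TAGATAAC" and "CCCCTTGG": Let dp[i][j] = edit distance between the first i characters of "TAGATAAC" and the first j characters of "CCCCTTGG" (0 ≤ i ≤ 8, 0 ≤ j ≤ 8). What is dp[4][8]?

6

   ''  C  C  C  C  T  T  G  G
''  0  1  2  3  4  5  6  7  8
 T  1  1  2  3  4  4  5  6  7
 A  2  2  2  3  4  5  5  6  7
 G  3  3  3  3  4  5  6  5  6
 A  4  4  4  4  4  5  6  6  6
 T  5  5  5  5  5  4  5  6  7
 A  6  6  6  6  6  5  5  6  7
 A  7  7  7  7  7  6  6  6  7
 C  8  7  7  7  7  7  7  7  7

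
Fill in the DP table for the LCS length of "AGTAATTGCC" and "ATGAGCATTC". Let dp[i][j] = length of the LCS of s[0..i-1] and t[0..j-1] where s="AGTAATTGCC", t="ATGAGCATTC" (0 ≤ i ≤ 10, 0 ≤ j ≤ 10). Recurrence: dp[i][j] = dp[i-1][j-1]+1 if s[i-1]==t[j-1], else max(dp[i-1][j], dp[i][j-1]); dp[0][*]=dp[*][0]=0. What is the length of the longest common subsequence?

7

   ''  A  T  G  A  G  C  A  T  T  C
''  0  0  0  0  0  0  0  0  0  0  0
 A  0  1  1  1  1  1  1  1  1  1  1
 G  0  1  1  2  2  2  2  2  2  2  2
 T  0  1  2  2  2  2  2  2  3  3  3
 A  0  1  2  2  3  3  3  3  3  3  3
 A  0  1  2  2  3  3  3  4  4  4  4
 T  0  1  2  2  3  3  3  4  5  5  5
 T  0  1  2  2  3  3  3  4  5  6  6
 G  0  1  2  3  3  4  4  4  5  6  6
 C  0  1  2  3  3  4  5  5  5  6  7
 C  0  1  2  3  3  4  5  5  5  6  7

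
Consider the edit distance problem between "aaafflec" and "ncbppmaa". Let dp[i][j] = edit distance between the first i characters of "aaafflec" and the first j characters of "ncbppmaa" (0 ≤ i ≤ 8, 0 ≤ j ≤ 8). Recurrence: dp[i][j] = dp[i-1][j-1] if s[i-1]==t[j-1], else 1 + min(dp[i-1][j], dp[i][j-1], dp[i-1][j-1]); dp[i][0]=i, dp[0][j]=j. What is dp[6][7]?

   ''  n  c  b  p  p  m  a  a
''  0  1  2  3  4  5  6  7  8
 a  1  1  2  3  4  5  6  6  7
 a  2  2  2  3  4  5  6  6  6
 a  3  3  3  3  4  5  6  6  6
 f  4  4  4  4  4  5  6  7  7
 f  5  5  5  5  5  5  6  7  8
 l  6  6  6  6  6  6  6  7  8
 e  7  7  7  7  7  7  7  7  8
 c  8  8  7  8  8  8  8  8  8

7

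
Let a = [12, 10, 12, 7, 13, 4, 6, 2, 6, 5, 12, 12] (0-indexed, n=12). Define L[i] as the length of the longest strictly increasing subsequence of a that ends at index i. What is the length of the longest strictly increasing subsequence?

3

   i    0    1    2    3    4    5    6    7    8    9   10   11
a[i]   12   10   12    7   13    4    6    2    6    5   12   12
L[i]    1    1    2    1    3    1    2    1    2    2    3    3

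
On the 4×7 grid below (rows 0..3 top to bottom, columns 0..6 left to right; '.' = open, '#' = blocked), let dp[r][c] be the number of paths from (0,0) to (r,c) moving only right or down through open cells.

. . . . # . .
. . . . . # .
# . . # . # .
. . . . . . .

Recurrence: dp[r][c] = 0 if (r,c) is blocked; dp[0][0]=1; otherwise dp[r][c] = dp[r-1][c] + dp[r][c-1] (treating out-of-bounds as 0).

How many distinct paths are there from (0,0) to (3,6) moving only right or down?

r\c   0   1   2   3   4   5   6
  0   1   1   1   1   0   0   0
  1   1   2   3   4   4   0   0
  2   0   2   5   0   4   0   0
  3   0   2   7   7  11  11  11

11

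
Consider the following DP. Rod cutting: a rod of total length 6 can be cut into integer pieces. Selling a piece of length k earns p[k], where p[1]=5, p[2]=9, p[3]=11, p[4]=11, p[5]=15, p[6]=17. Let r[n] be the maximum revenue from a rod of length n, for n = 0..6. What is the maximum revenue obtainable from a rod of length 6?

30

   n    0    1    2    3    4    5    6
r[n]    0    5   10   15   20   25   30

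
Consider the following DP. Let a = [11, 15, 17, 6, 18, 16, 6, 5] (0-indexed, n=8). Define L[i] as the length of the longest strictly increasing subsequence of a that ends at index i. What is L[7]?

1

   i    0    1    2    3    4    5    6    7
a[i]   11   15   17    6   18   16    6    5
L[i]    1    2    3    1    4    3    1    1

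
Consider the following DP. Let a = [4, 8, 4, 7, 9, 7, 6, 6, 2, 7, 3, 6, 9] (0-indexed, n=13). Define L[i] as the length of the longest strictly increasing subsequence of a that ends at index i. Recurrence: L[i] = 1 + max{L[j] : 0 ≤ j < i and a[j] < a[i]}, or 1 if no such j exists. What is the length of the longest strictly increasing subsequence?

   i    0    1    2    3    4    5    6    7    8    9   10   11   12
a[i]    4    8    4    7    9    7    6    6    2    7    3    6    9
L[i]    1    2    1    2    3    2    2    2    1    3    2    3    4

4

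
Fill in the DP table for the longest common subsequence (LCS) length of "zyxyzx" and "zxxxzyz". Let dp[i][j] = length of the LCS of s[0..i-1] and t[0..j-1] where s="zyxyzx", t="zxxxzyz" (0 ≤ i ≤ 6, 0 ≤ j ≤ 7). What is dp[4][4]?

   ''  z  x  x  x  z  y  z
''  0  0  0  0  0  0  0  0
 z  0  1  1  1  1  1  1  1
 y  0  1  1  1  1  1  2  2
 x  0  1  2  2  2  2  2  2
 y  0  1  2  2  2  2  3  3
 z  0  1  2  2  2  3  3  4
 x  0  1  2  3  3  3  3  4

2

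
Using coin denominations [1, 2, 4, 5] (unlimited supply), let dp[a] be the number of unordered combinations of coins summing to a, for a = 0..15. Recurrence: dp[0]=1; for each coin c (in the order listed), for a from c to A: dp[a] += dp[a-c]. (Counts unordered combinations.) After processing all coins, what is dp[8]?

after  coin     0     1     2     3     4     5     6     7     8     9    10    11    12    13    14    15
          1     1     1     1     1     1     1     1     1     1     1     1     1     1     1     1     1
          2     1     1     2     2     3     3     4     4     5     5     6     6     7     7     8     8
          4     1     1     2     2     4     4     6     6     9     9    12    12    16    16    20    20
          5     1     1     2     2     4     5     7     8    11    13    17    19    24    27    33    37

11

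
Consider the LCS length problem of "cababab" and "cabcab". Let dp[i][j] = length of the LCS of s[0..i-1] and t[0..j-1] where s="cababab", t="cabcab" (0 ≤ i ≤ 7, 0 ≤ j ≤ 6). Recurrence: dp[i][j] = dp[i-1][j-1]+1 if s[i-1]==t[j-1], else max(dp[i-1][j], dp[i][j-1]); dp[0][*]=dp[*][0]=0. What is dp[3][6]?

3

   ''  c  a  b  c  a  b
''  0  0  0  0  0  0  0
 c  0  1  1  1  1  1  1
 a  0  1  2  2  2  2  2
 b  0  1  2  3  3  3  3
 a  0  1  2  3  3  4  4
 b  0  1  2  3  3  4  5
 a  0  1  2  3  3  4  5
 b  0  1  2  3  3  4  5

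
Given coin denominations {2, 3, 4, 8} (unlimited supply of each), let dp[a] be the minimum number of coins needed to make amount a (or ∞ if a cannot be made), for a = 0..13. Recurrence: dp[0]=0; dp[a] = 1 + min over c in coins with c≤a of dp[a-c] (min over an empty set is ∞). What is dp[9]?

 a  0  1  2  3  4  5  6  7  8  9 10 11 12 13
dp  0  -  1  1  1  2  2  2  1  3  2  2  2  3
(- denotes ∞ / unreachable)

3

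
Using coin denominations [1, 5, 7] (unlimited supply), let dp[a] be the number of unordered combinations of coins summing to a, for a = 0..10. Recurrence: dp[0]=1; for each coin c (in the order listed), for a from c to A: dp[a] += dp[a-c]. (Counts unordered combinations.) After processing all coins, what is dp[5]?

after  coin     0     1     2     3     4     5     6     7     8     9    10
          1     1     1     1     1     1     1     1     1     1     1     1
          5     1     1     1     1     1     2     2     2     2     2     3
          7     1     1     1     1     1     2     2     3     3     3     4

2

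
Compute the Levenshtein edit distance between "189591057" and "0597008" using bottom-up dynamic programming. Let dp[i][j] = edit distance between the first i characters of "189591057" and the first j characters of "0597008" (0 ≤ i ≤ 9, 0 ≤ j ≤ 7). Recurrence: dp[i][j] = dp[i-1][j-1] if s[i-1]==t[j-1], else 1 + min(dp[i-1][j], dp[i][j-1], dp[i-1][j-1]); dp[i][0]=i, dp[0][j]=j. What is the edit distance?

6

   ''  0  5  9  7  0  0  8
''  0  1  2  3  4  5  6  7
 1  1  1  2  3  4  5  6  7
 8  2  2  2  3  4  5  6  6
 9  3  3  3  2  3  4  5  6
 5  4  4  3  3  3  4  5  6
 9  5  5  4  3  4  4  5  6
 1  6  6  5  4  4  5  5  6
 0  7  6  6  5  5  4  5  6
 5  8  7  6  6  6  5  5  6
 7  9  8  7  7  6  6  6  6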